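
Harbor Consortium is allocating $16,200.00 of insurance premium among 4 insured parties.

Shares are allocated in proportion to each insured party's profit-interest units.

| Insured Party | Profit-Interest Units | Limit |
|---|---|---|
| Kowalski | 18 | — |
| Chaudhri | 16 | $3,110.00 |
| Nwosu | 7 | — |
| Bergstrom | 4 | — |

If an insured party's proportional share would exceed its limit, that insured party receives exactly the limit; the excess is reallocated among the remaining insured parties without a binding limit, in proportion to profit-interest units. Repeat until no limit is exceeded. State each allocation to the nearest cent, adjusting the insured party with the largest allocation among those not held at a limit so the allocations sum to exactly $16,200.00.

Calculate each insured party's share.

Combined profit-interest units = 45.
Unconstrained shares: Kowalski 6,480.0000; Chaudhri 5,760.0000; Nwosu 2,520.0000; Bergstrom 1,440.0000.
Cap binds for Chaudhri ($3,110.00); residual $13,090.00 reallocated over remaining profit-interest units 29.
Redistributed shares: Kowalski 8,124.8276 → $8,124.83; Nwosu 3,159.6552 → $3,159.66; Bergstrom 1,805.5172 → $1,805.52.
Rounding difference −$0.01 applied to Kowalski → $8,124.82.

Kowalski: $8,124.82 · Chaudhri: $3,110.00 · Nwosu: $3,159.66 · Bergstrom: $1,805.52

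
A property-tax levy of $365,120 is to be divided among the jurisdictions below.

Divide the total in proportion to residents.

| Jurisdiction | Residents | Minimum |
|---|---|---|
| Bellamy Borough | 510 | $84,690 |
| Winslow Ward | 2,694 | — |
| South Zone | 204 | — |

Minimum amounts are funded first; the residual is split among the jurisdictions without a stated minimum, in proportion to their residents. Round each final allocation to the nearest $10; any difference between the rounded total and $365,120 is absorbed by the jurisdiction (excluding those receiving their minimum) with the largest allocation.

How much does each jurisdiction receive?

Fund the minimums — Bellamy Borough $84,690. Remaining pool $280,430.
Remaining pool split over remaining residents 2,898: Winslow Ward 260,689.59 → $260,690; South Zone 19,740.41 → $19,740.

Bellamy Borough: $84,690 · Winslow Ward: $260,690 · South Zone: $19,740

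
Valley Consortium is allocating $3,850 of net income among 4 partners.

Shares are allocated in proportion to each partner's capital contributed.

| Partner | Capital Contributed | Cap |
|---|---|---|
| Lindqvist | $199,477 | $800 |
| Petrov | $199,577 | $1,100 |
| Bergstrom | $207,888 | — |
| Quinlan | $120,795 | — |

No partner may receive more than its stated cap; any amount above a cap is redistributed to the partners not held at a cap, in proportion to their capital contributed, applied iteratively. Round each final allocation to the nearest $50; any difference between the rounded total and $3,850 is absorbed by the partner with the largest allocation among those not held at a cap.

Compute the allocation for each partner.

Lindqvist: $800 · Petrov: $1,100 · Bergstrom: $1,250 · Quinlan: $700

Capital contributed total: 727,737.
Pro-rata shares before constraints: Lindqvist 1,055.31; Petrov 1,055.84; Bergstrom 1,099.81; Quinlan 639.05.
Capped: Lindqvist ($800); balance $3,050 reallocated over remaining capital contributed 528,260.
Capped: Petrov ($1,100); balance $1,950 reallocated over remaining capital contributed 328,683.
Remaining shares: Bergstrom 1,233.35 → $1,250; Quinlan 716.65 → $700.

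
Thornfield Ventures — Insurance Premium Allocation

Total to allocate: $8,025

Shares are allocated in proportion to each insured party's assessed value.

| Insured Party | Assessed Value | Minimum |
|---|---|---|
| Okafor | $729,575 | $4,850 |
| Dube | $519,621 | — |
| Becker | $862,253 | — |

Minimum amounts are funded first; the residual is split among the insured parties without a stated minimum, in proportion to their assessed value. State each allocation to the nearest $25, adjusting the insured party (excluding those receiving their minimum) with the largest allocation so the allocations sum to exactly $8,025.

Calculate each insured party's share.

Okafor: $4,850 | Dube: $1,200 | Becker: $1,975

Fund the minimums — Okafor $4,850. Remaining pool $3,175.
Remaining pool split over remaining assessed value 1,381,874: Dube 1,193.88 → $1,200; Becker 1,981.12 → $1,975.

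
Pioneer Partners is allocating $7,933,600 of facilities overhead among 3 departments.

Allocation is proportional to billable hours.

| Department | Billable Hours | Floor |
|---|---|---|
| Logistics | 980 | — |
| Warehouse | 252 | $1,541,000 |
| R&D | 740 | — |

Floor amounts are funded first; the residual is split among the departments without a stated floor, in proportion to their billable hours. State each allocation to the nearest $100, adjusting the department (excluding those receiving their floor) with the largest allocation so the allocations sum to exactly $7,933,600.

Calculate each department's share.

Minimums first: Warehouse $1,541,000. Residual $6,392,600.
Residual split over remaining billable hours 1,720: Logistics 3,642,295.35 → $3,642,300; R&D 2,750,304.65 → $2,750,300.

Logistics: $3,642,300 · Warehouse: $1,541,000 · R&D: $2,750,300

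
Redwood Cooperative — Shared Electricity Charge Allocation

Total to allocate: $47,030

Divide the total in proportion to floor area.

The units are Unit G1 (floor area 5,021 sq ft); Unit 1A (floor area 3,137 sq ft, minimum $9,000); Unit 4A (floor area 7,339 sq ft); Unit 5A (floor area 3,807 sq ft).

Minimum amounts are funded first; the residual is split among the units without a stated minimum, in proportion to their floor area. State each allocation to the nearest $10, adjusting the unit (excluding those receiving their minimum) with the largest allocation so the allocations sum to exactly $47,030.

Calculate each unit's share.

Minimums first: Unit 1A $9,000. Balance $38,030.
Balance split over remaining floor area 16,167: Unit G1 11,811.01 → $11,810; Unit 4A 17,263.70 → $17,260; Unit 5A 8,955.29 → $8,960.

Unit G1: $11,810 · Unit 1A: $9,000 · Unit 4A: $17,260 · Unit 5A: $8,960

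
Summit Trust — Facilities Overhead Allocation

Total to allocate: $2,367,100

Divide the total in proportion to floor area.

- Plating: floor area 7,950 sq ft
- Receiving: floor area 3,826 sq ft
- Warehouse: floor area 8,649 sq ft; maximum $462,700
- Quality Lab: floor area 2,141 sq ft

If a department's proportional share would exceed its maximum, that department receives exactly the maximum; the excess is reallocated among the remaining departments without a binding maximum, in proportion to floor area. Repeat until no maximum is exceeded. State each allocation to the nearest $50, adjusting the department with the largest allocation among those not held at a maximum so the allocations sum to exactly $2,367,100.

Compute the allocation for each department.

Combined floor area = 22,566.
Proportional shares (ignoring caps): Plating 833,929.14; Receiving 401,334.96; Warehouse 907,251.97; Quality Lab 224,583.94.
Capped: Warehouse ($462,700); balance $1,904,400 reallocated over remaining floor area 13,917.
Redistributed shares: Plating 1,087,876.70 → $1,087,900; Receiving 523,549.21 → $523,550; Quality Lab 292,974.09 → $292,950.

Plating: $1,087,900; Receiving: $523,550; Warehouse: $462,700; Quality Lab: $292,950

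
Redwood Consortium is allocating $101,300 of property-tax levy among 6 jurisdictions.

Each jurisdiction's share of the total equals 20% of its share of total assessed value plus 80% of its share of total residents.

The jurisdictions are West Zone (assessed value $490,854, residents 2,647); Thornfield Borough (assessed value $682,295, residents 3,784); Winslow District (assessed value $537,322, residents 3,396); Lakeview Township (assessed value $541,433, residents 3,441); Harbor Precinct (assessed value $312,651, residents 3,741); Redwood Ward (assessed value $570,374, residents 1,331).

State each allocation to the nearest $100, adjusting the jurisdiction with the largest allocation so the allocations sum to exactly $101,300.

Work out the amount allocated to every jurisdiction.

West Zone: $14,900; Thornfield Borough: $21,000; Winslow District: $18,500; Lakeview Township: $18,700; Harbor Precinct: $18,600; Redwood Ward: $9,600

Assessed value total 3,134,929; residents total 18,340.
Combined weights (20% assessed value + 80% residents): West Zone 0.1468; Thornfield Borough 0.2086; Winslow District 0.1824; Lakeview Township 0.1846; Harbor Precinct 0.1831; Redwood Ward 0.0944.
Raw shares: West Zone 14,868.67; Thornfield Borough 21,130.02; Winslow District 18,478.63; Lakeview Township 18,704.04; Harbor Precinct 18,551.13; Redwood Ward 9,567.50.
After rounding ($100): West Zone $14,900; Thornfield Borough $21,100; Winslow District $18,500; Lakeview Township $18,700; Harbor Precinct $18,600; Redwood Ward $9,600. Sum = $101,400.
Difference $101,300 − $101,400 = −$100 applied to largest allocation (Thornfield Borough): Thornfield Borough becomes $21,000.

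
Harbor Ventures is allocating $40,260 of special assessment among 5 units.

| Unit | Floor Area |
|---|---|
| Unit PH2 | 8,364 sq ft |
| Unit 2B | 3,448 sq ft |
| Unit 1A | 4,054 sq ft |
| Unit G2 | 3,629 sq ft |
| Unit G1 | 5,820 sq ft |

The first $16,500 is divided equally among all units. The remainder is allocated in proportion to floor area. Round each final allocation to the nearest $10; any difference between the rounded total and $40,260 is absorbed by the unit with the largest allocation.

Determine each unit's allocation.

$16,500 shared equally gives $3,300 per unit.
Remainder $23,760 by floor area (total 25,315): Unit PH2 7,850.23 → $7,850; Unit 2B 3,236.20 → $3,240; Unit 1A 3,804.98 → $3,800; Unit G2 3,406.08 → $3,410; Unit G1 5,462.50 → $5,460.
Totals: Unit PH2 $3,300 + $7,850 = $11,150; Unit 2B $3,300 + $3,240 = $6,540; Unit 1A $3,300 + $3,800 = $7,100; Unit G2 $3,300 + $3,410 = $6,710; Unit G1 $3,300 + $5,460 = $8,760.

Unit PH2: $11,150; Unit 2B: $6,540; Unit 1A: $7,100; Unit G2: $6,710; Unit G1: $8,760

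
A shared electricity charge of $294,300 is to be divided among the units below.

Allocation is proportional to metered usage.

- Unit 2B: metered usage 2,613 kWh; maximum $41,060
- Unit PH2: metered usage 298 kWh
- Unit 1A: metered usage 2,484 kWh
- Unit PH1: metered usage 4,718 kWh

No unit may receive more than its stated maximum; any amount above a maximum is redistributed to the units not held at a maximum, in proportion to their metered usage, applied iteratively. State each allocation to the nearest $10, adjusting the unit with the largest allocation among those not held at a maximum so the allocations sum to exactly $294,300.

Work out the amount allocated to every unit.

Unit 2B: $41,060; Unit PH2: $10,060; Unit 1A: $83,870; Unit PH1: $159,310

Combined metered usage = 10,113.
Proportional shares (ignoring caps): Unit 2B 76,041.32; Unit PH2 8,672.14; Unit 1A 72,287.27; Unit PH1 137,299.26.
Capped: Unit 2B ($41,060); residual $253,240 reallocated over remaining metered usage 7,500.
Remaining shares: Unit PH2 10,062.07 → $10,060; Unit 1A 83,873.09 → $83,870; Unit PH1 159,304.84 → $159,300.
Rounding difference +$10 applied to Unit PH1 → $159,310.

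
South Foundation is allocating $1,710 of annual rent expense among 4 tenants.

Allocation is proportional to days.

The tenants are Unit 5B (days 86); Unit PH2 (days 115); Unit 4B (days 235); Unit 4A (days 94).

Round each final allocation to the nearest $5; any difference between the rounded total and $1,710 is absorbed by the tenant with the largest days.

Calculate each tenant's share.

Sum of days: 86 + 115 + 235 + 94 = 530.
Proportional shares: Unit 5B 277.47; Unit PH2 371.04; Unit 4B 758.21; Unit 4A 303.28.
After rounding ($5): Unit 5B $275; Unit PH2 $370; Unit 4B $760; Unit 4A $305. Sum = $1,710.
Sum already equals the total — no adjustment.

Unit 5B: $275 | Unit PH2: $370 | Unit 4B: $760 | Unit 4A: $305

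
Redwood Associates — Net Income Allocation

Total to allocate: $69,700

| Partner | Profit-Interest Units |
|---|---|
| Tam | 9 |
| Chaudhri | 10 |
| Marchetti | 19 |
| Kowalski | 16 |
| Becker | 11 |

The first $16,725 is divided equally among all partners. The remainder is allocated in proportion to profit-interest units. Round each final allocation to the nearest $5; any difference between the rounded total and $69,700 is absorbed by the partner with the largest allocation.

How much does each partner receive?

Equal tier: $16,725 ÷ 5 = $3,345 apiece.
Remainder $52,975 by profit-interest units (total 65): Tam 7,335.00 → $7,335; Chaudhri 8,150.00 → $8,150; Marchetti 15,485.00 → $15,485; Kowalski 13,040.00 → $13,040; Becker 8,965.00 → $8,965.
Totals: Tam $3,345 + $7,335 = $10,680; Chaudhri $3,345 + $8,150 = $11,495; Marchetti $3,345 + $15,485 = $18,830; Kowalski $3,345 + $13,040 = $16,385; Becker $3,345 + $8,965 = $12,310.

Tam: $10,680; Chaudhri: $11,495; Marchetti: $18,830; Kowalski: $16,385; Becker: $12,310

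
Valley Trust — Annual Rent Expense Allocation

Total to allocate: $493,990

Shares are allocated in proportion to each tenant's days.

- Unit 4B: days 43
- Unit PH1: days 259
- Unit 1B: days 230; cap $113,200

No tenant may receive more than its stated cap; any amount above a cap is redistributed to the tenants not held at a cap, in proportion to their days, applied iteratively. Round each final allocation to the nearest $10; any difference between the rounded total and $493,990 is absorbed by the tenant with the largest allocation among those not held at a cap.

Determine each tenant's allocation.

Days total: 532.
Proportional shares (ignoring caps): Unit 4B 39,927.76; Unit PH1 240,495.13; Unit 1B 213,567.11.
Cap binds for Unit 1B ($113,200); balance $380,790 reallocated over remaining days 302.
Remaining shares: Unit 4B 54,218.44 → $54,220; Unit PH1 326,571.56 → $326,570.

Unit 4B: $54,220 | Unit PH1: $326,570 | Unit 1B: $113,200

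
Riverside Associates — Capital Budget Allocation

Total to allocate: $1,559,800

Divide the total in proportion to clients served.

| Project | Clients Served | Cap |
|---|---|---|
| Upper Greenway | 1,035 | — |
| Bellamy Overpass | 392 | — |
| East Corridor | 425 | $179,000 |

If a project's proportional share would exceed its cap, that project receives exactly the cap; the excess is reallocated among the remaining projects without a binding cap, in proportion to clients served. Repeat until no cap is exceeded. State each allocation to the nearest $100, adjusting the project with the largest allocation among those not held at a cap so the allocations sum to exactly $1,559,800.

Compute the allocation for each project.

Clients served total: 1,852.
Unconstrained shares: Upper Greenway 871,702.48; Bellamy Overpass 330,152.05; East Corridor 357,945.46.
Cap binds for East Corridor ($179,000); remaining pool $1,380,800 reallocated over remaining clients served 1,427.
Redistributed shares: Upper Greenway 1,001,491.24 → $1,001,500; Bellamy Overpass 379,308.76 → $379,300.

Upper Greenway: $1,001,500; Bellamy Overpass: $379,300; East Corridor: $179,000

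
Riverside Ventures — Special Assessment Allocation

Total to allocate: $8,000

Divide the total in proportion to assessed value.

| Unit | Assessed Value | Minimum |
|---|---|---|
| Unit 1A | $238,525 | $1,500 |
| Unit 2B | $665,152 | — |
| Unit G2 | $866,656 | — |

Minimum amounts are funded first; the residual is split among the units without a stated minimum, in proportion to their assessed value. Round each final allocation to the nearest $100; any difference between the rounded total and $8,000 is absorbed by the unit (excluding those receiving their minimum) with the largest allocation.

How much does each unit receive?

Unit 1A: $1,500 | Unit 2B: $2,800 | Unit G2: $3,700

Fund the minimums — Unit 1A $1,500. Residual $6,500.
Residual split over remaining assessed value 1,531,808: Unit 2B 2,822.47 → $2,800; Unit G2 3,677.53 → $3,700.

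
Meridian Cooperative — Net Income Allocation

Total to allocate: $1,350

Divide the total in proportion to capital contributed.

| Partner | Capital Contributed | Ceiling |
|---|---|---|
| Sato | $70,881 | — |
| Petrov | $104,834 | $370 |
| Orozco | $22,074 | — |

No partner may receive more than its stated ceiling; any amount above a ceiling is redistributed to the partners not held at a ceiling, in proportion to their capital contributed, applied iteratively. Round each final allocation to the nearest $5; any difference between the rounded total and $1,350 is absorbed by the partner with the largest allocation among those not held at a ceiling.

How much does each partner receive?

Sato: $745 | Petrov: $370 | Orozco: $235

Capital contributed total: 197,789.
Proportional shares (ignoring caps): Sato 483.80; Petrov 715.54; Orozco 150.67.
Capped: Petrov ($370); residual $980 reallocated over remaining capital contributed 92,955.
Redistributed shares: Sato 747.28 → $745; Orozco 232.72 → $235.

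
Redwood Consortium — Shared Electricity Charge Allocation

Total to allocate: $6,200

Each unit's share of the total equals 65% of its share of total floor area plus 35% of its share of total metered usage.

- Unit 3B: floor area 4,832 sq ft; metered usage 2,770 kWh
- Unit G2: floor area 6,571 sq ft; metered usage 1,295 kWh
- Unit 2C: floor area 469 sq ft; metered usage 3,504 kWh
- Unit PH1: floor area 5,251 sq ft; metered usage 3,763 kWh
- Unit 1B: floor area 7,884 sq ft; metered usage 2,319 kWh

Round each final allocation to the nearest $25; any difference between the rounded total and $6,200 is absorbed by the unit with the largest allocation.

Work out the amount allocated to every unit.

Unit 3B: $1,225 · Unit G2: $1,275 · Unit 2C: $625 · Unit PH1: $1,450 · Unit 1B: $1,625

Floor area total 25,007; metered usage total 13,651.
Composite weights (65% floor area + 35% metered usage): Unit 3B 0.1966; Unit G2 0.2040; Unit 2C 0.1020; Unit PH1 0.2330; Unit 1B 0.2644.
Pro-rata amounts: Unit 3B 1,219.03; Unit G2 1,264.81; Unit 2C 632.59; Unit PH1 1,444.40; Unit 1B 1,639.18.
Rounded to nearest $25: Unit 3B $1,225; Unit G2 $1,275; Unit 2C $625; Unit PH1 $1,450; Unit 1B $1,650. Sum = $6,225.
Difference $6,200 − $6,225 = −$25 applied to largest allocation (Unit 1B): Unit 1B becomes $1,625.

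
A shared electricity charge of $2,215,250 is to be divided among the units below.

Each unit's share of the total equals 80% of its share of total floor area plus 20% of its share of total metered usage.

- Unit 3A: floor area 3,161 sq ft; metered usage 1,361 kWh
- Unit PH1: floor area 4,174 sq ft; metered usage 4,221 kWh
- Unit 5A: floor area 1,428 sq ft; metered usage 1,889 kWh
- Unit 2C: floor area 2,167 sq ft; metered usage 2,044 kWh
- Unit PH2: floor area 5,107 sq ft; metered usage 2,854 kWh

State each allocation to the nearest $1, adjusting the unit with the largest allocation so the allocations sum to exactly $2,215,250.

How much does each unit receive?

Totals — floor area 16,037, metered usage 12,369.
Composite weights (80% floor area + 20% metered usage): Unit 3A 0.1797; Unit PH1 0.2765; Unit 5A 0.1018; Unit 2C 0.1412; Unit PH2 0.3009.
Pro-rata amounts: Unit 3A 398,062.66; Unit PH1 612,449.65; Unit 5A 225,466.75; Unit 2C 312,683.39; Unit PH2 666,587.54.
After rounding ($1): Unit 3A $398,063; Unit PH1 $612,450; Unit 5A $225,467; Unit 2C $312,683; Unit PH2 $666,588. Sum = $2,215,251.
Difference $2,215,250 − $2,215,251 = −$1 applied to largest allocation (Unit PH2): Unit PH2 becomes $666,587.

Unit 3A: $398,063 · Unit PH1: $612,450 · Unit 5A: $225,467 · Unit 2C: $312,683 · Unit PH2: $666,587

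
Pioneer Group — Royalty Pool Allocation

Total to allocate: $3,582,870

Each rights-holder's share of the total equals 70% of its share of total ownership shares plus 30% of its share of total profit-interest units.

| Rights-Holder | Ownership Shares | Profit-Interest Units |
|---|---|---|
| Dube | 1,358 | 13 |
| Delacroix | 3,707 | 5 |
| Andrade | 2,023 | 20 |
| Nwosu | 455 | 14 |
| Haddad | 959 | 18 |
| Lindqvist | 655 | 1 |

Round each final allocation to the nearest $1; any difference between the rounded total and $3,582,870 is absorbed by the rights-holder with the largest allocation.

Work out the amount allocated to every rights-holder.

Dube: $568,748 · Delacroix: $1,091,004 · Andrade: $856,857 · Nwosu: $336,564 · Haddad: $535,160 · Lindqvist: $194,537

Totals — ownership shares 9,157, profit-interest units 71.
Combined weights (70% ownership shares + 30% profit-interest units): Dube 0.1587; Delacroix 0.3045; Andrade 0.2392; Nwosu 0.0939; Haddad 0.1494; Lindqvist 0.0543.
Pro-rata amounts: Dube 568,747.90; Delacroix 1,091,003.97; Andrade 856,856.83; Nwosu 336,564.29; Haddad 535,160.30; Lindqvist 194,536.71.
After rounding ($1): Dube $568,748; Delacroix $1,091,004; Andrade $856,857; Nwosu $336,564; Haddad $535,160; Lindqvist $194,537. Sum = $3,582,870.
No rounding difference to absorb.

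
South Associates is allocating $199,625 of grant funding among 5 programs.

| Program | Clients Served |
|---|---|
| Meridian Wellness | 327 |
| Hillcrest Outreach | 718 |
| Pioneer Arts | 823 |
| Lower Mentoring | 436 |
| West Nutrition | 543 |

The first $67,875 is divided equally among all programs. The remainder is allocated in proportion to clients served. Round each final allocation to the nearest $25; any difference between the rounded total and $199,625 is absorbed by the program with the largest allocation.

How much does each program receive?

Meridian Wellness: $28,700 | Hillcrest Outreach: $46,800 | Pioneer Arts: $51,675 | Lower Mentoring: $33,750 | West Nutrition: $38,700

Equal tier: $67,875 ÷ 5 = $13,575 apiece.
Remainder $131,750 by clients served (total 2,847): Meridian Wellness 15,132.51 → $15,125; Hillcrest Outreach 33,226.73 → $33,225; Pioneer Arts 38,085.79 → $38,075; Lower Mentoring 20,176.68 → $20,175; West Nutrition 25,128.29 → $25,125.
Rounding difference +$25 on remainder applied to Pioneer Arts.
Totals: Meridian Wellness $13,575 + $15,125 = $28,700; Hillcrest Outreach $13,575 + $33,225 = $46,800; Pioneer Arts $13,575 + $38,100 = $51,675; Lower Mentoring $13,575 + $20,175 = $33,750; West Nutrition $13,575 + $25,125 = $38,700.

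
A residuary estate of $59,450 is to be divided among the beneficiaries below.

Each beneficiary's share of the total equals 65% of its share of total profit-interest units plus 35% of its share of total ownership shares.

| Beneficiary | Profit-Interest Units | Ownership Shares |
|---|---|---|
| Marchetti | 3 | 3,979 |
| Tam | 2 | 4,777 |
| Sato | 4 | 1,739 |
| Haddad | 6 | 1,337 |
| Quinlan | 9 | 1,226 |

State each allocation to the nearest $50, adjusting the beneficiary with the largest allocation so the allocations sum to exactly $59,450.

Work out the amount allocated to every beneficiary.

Profit-interest units total 24; ownership shares total 13,058.
Blended shares (65% profit-interest units + 35% ownership shares): Marchetti 0.1879; Tam 0.1822; Sato 0.1549; Haddad 0.1983; Quinlan 0.2766.
Unrounded shares: Marchetti 11,170.72; Tam 10,832.20; Sato 9,211.46; Haddad 11,791.09; Quinlan 16,444.53.
Rounded to nearest $50: Marchetti $11,150; Tam $10,850; Sato $9,200; Haddad $11,800; Quinlan $16,450. Sum = $59,450.
No rounding difference to absorb.

Marchetti: $11,150; Tam: $10,850; Sato: $9,200; Haddad: $11,800; Quinlan: $16,450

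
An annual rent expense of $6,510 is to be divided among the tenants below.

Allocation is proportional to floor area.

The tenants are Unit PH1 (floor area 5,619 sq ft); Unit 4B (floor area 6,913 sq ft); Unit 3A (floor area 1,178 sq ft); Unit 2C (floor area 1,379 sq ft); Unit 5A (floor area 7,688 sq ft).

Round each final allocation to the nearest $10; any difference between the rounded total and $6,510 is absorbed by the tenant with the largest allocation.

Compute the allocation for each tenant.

Unit PH1: $1,610 | Unit 4B: $1,980 | Unit 3A: $340 | Unit 2C: $390 | Unit 5A: $2,190

Sum of floor area: 22,777.
Unrounded shares: Unit PH1 5,619/22,777 × $6,510 = 1,605.99; Unit 4B 6,913/22,777 × $6,510 = 1,975.84; Unit 3A 1,178/22,777 × $6,510 = 336.69; Unit 2C 1,379/22,777 × $6,510 = 394.14; Unit 5A 7,688/22,777 × $6,510 = 2,197.34.
At nearest $10: Unit PH1 $1,610; Unit 4B $1,980; Unit 3A $340; Unit 2C $390; Unit 5A $2,200. Sum = $6,520.
Difference $6,510 − $6,520 = −$10 applied to largest allocation (Unit 5A): Unit 5A becomes $2,190.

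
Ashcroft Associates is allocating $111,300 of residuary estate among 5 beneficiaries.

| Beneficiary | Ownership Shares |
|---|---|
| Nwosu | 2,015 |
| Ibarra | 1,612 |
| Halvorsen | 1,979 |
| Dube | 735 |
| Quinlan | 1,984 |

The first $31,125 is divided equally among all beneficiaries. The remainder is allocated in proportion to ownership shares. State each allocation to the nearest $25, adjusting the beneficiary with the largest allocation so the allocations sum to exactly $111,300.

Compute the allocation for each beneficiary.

First tranche $31,125 split equally: $6,225 each.
Remainder $80,175 by ownership shares (total 8,325): Nwosu 19,405.72 → $19,400; Ibarra 15,524.58 → $15,525; Halvorsen 19,059.02 → $19,050; Dube 7,078.51 → $7,075; Quinlan 19,107.17 → $19,100.
Rounding difference +$25 on remainder applied to Nwosu.
Totals: Nwosu $6,225 + $19,425 = $25,650; Ibarra $6,225 + $15,525 = $21,750; Halvorsen $6,225 + $19,050 = $25,275; Dube $6,225 + $7,075 = $13,300; Quinlan $6,225 + $19,100 = $25,325.

Nwosu: $25,650; Ibarra: $21,750; Halvorsen: $25,275; Dube: $13,300; Quinlan: $25,325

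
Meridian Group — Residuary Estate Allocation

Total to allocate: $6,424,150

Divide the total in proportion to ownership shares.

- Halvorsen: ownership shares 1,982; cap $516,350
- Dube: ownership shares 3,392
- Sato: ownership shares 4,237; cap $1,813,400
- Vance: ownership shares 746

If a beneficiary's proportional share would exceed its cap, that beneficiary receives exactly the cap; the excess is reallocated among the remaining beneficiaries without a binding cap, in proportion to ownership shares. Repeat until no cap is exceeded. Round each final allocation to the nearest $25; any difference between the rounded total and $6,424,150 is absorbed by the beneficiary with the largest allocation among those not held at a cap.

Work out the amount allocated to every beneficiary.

Combined ownership shares = 10,357.
Proportional shares (ignoring caps): Halvorsen 1,229,377.74; Dube 2,103,960.30; Sato 2,628,089.56; Vance 462,722.40.
Capped: Halvorsen ($516,350), Sato ($1,813,400); residual $4,094,400 reallocated over remaining ownership shares 4,138.
Remaining shares: Dube 3,356,260.22 → $3,356,250; Vance 738,139.78 → $738,150.

Halvorsen: $516,350; Dube: $3,356,250; Sato: $1,813,400; Vance: $738,150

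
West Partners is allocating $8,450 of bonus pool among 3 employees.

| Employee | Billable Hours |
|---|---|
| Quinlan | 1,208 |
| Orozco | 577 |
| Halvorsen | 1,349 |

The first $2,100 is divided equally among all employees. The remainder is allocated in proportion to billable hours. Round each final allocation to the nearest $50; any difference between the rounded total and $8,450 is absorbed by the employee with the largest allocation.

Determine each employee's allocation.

Quinlan: $3,150 | Orozco: $1,850 | Halvorsen: $3,450

First tranche $2,100 split equally: $700 each.
Remainder $6,350 by billable hours (total 3,134): Quinlan 2,447.61 → $2,450; Orozco 1,169.10 → $1,150; Halvorsen 2,733.30 → $2,750.
Totals: Quinlan $700 + $2,450 = $3,150; Orozco $700 + $1,150 = $1,850; Halvorsen $700 + $2,750 = $3,450.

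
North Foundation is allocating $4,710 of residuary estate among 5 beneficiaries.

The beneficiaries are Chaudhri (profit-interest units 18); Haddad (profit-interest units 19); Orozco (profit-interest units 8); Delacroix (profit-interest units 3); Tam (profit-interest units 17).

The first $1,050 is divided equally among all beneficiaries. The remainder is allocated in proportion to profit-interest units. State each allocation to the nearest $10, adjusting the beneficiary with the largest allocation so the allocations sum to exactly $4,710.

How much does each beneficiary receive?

Chaudhri: $1,220 · Haddad: $1,280 · Orozco: $660 · Delacroix: $380 · Tam: $1,170

Equal tier: $1,050 ÷ 5 = $210 apiece.
Remainder $3,660 by profit-interest units (total 65): Chaudhri 1,013.54 → $1,010; Haddad 1,069.85 → $1,070; Orozco 450.46 → $450; Delacroix 168.92 → $170; Tam 957.23 → $960.
Totals: Chaudhri $210 + $1,010 = $1,220; Haddad $210 + $1,070 = $1,280; Orozco $210 + $450 = $660; Delacroix $210 + $170 = $380; Tam $210 + $960 = $1,170.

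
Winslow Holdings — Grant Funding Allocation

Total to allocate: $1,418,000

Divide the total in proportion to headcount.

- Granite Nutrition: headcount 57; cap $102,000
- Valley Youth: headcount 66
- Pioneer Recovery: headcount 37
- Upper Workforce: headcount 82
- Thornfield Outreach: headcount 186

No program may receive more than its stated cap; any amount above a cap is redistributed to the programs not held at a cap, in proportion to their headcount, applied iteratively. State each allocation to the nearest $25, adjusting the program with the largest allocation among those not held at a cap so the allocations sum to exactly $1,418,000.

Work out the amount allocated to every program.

Total headcount = 428.
Pro-rata shares before constraints: Granite Nutrition 188,845.79; Valley Youth 218,663.55; Pioneer Recovery 122,584.11; Upper Workforce 271,672.90; Thornfield Outreach 616,233.64.
Cap binds for Granite Nutrition ($102,000); balance $1,316,000 reallocated over remaining headcount 371.
Redistributed shares: Valley Youth 234,113.21 → $234,125; Pioneer Recovery 131,245.28 → $131,250; Upper Workforce 290,867.92 → $290,875; Thornfield Outreach 659,773.58 → $659,775.
Rounding difference −$25 applied to Thornfield Outreach → $659,750.

Granite Nutrition: $102,000 · Valley Youth: $234,125 · Pioneer Recovery: $131,250 · Upper Workforce: $290,875 · Thornfield Outreach: $659,750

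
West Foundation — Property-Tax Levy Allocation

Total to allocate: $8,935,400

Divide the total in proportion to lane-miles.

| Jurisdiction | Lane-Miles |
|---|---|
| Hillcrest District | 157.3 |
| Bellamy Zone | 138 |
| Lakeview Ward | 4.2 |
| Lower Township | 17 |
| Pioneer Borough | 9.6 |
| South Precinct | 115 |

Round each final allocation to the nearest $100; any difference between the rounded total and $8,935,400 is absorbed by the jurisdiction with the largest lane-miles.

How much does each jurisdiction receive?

Sum of lane-miles: 441.1.
Unrounded shares: Hillcrest District 157.3/441.1 × $8,935,400 = 3,186,439.40; Bellamy Zone 138/441.1 × $8,935,400 = 2,795,477.67; Lakeview Ward 4.2/441.1 × $8,935,400 = 85,079.76; Lower Township 17/441.1 × $8,935,400 = 344,370.44; Pioneer Borough 9.6/441.1 × $8,935,400 = 194,468.01; South Precinct 115/441.1 × $8,935,400 = 2,329,564.72.
After rounding ($100): Hillcrest District $3,186,400; Bellamy Zone $2,795,500; Lakeview Ward $85,100; Lower Township $344,400; Pioneer Borough $194,500; South Precinct $2,329,600. Sum = $8,935,500.
Difference $8,935,400 − $8,935,500 = −$100 applied to largest lane-miles (Hillcrest District): Hillcrest District becomes $3,186,300.

Hillcrest District: $3,186,300 · Bellamy Zone: $2,795,500 · Lakeview Ward: $85,100 · Lower Township: $344,400 · Pioneer Borough: $194,500 · South Precinct: $2,329,600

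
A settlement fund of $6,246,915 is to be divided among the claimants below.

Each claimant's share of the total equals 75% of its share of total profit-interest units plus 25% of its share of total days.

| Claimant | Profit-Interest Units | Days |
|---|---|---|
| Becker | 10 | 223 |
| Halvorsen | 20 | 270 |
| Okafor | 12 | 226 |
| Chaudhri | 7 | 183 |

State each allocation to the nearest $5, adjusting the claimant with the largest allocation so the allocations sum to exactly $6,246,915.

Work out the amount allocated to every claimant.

Profit-interest units total 49; days total 902.
Composite weights (75% profit-interest units + 25% days): Becker 0.2149; Halvorsen 0.3810; Okafor 0.2463; Chaudhri 0.1579.
Unrounded shares: Becker 1,342,264.13; Halvorsen 2,379,800.70; Okafor 1,538,690.44; Chaudhri 986,159.73.
After rounding ($5): Becker $1,342,265; Halvorsen $2,379,800; Okafor $1,538,690; Chaudhri $986,160. Sum = $6,246,915.
Rounded total matches; no reconciliation needed.

Becker: $1,342,265; Halvorsen: $2,379,800; Okafor: $1,538,690; Chaudhri: $986,160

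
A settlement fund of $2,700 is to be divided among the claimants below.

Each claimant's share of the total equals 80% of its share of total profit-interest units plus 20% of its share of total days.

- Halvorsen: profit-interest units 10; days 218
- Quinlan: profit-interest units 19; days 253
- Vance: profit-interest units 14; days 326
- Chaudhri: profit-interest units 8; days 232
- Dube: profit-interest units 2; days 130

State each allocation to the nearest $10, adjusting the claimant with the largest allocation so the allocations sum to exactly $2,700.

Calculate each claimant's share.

Profit-interest units total 53; days total 1,159.
Composite weights (80% profit-interest units + 20% days): Halvorsen 0.1886; Quinlan 0.3305; Vance 0.2676; Chaudhri 0.1608; Dube 0.0526.
Proportional shares: Halvorsen 509.12; Quinlan 892.22; Vance 722.46; Chaudhri 434.13; Dube 142.08.
At nearest $10: Halvorsen $510; Quinlan $890; Vance $720; Chaudhri $430; Dube $140. Sum = $2,690.
Difference $2,700 − $2,690 = +$10 applied to largest allocation (Quinlan): Quinlan becomes $900.

Halvorsen: $510 · Quinlan: $900 · Vance: $720 · Chaudhri: $430 · Dube: $140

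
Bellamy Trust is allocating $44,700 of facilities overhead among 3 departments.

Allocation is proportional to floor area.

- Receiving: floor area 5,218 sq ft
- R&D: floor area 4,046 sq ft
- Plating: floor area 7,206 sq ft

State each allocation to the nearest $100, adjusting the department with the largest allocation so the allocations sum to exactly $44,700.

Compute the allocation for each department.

Receiving: $14,200 · R&D: $11,000 · Plating: $19,500

Sum of floor area: 16,470.
Pro-rata amounts: Receiving 5,218/16,470 × $44,700 = 14,161.79; R&D 4,046/16,470 × $44,700 = 10,980.95; Plating 7,206/16,470 × $44,700 = 19,557.27.
After rounding ($100): Receiving $14,200; R&D $11,000; Plating $19,600. Sum = $44,800.
Difference $44,700 − $44,800 = −$100 applied to largest allocation (Plating): Plating becomes $19,500.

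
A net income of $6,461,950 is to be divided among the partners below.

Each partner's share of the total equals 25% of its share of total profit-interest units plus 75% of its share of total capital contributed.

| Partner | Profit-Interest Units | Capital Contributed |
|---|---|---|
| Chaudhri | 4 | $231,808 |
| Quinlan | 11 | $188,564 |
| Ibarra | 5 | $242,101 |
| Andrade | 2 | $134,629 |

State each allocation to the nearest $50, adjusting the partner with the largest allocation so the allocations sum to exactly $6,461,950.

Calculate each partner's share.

Profit-interest units total 22; capital contributed total 797,102.
Composite weights (25% profit-interest units + 75% capital contributed): Chaudhri 0.2636; Quinlan 0.3024; Ibarra 0.2846; Andrade 0.1494.
Proportional shares: Chaudhri 1,703,141.59; Quinlan 1,954,232.35; Ibarra 1,839,155.34; Andrade 965,420.73.
After rounding ($50): Chaudhri $1,703,150; Quinlan $1,954,250; Ibarra $1,839,150; Andrade $965,400. Sum = $6,461,950.
No rounding difference to absorb.

Chaudhri: $1,703,150 | Quinlan: $1,954,250 | Ibarra: $1,839,150 | Andrade: $965,400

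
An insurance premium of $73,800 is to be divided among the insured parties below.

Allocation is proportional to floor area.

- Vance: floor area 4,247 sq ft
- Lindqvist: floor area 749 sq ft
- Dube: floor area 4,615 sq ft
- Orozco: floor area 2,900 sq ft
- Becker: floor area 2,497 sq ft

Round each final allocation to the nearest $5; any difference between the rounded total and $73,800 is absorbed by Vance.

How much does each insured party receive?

Vance: $20,880 · Lindqvist: $3,685 · Dube: $22,695 · Orozco: $14,260 · Becker: $12,280

Sum of floor area: 15,008.
Unrounded shares: Vance 4,247/15,008 × $73,800 = 20,884.10; Lindqvist 749/15,008 × $73,800 = 3,683.12; Dube 4,615/15,008 × $73,800 = 22,693.70; Orozco 2,900/15,008 × $73,800 = 14,260.39; Becker 2,497/15,008 × $73,800 = 12,278.69.
At nearest $5: Vance $20,885; Lindqvist $3,685; Dube $22,695; Orozco $14,260; Becker $12,280. Sum = $73,805.
Difference $73,800 − $73,805 = −$5 applied to Vance: Vance becomes $20,880.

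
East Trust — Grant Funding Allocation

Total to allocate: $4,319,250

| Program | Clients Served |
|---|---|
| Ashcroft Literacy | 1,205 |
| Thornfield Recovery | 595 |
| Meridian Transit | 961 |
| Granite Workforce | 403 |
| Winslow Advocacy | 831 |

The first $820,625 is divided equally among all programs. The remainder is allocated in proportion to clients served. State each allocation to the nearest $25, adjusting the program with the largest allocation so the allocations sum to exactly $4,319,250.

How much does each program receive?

First tranche $820,625 split equally: $164,125 each.
Remainder $3,498,625 by clients served (total 3,995): Ashcroft Literacy 1,055,279.88 → $1,055,275; Thornfield Recovery 521,071.81 → $521,075; Meridian Transit 841,596.65 → $841,600; Granite Workforce 352,927.63 → $352,925; Winslow Advocacy 727,749.03 → $727,750.
Totals: Ashcroft Literacy $164,125 + $1,055,275 = $1,219,400; Thornfield Recovery $164,125 + $521,075 = $685,200; Meridian Transit $164,125 + $841,600 = $1,005,725; Granite Workforce $164,125 + $352,925 = $517,050; Winslow Advocacy $164,125 + $727,750 = $891,875.

Ashcroft Literacy: $1,219,400 · Thornfield Recovery: $685,200 · Meridian Transit: $1,005,725 · Granite Workforce: $517,050 · Winslow Advocacy: $891,875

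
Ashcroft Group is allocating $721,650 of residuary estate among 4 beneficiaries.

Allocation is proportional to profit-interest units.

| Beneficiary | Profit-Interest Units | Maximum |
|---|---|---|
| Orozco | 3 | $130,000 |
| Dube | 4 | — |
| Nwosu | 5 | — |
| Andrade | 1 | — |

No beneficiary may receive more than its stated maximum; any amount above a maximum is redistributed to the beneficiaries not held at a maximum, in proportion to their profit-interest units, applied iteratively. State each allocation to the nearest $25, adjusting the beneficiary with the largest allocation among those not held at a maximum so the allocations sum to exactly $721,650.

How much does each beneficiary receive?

Orozco: $130,000; Dube: $236,650; Nwosu: $295,825; Andrade: $59,175

Sum of profit-interest units: 13.
Proportional shares (ignoring caps): Orozco 166,534.62; Dube 222,046.15; Nwosu 277,557.69; Andrade 55,511.54.
Capped: Orozco ($130,000); residual $591,650 reallocated over remaining profit-interest units 10.
Remaining shares: Dube 236,660.00 → $236,650; Nwosu 295,825.00 → $295,825; Andrade 59,165.00 → $59,175.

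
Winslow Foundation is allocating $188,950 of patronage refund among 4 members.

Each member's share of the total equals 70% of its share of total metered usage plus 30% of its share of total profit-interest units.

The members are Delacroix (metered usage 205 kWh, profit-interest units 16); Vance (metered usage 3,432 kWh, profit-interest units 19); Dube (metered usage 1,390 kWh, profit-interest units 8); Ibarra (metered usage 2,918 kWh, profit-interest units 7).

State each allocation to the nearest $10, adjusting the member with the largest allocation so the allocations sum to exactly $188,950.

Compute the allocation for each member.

Totals — metered usage 7,945, profit-interest units 50.
Composite weights (70% metered usage + 30% profit-interest units): Delacroix 0.1141; Vance 0.4164; Dube 0.1705; Ibarra 0.2991.
Proportional shares: Delacroix 21,551.95; Vance 78,674.78; Dube 32,209.73; Ibarra 56,513.53.
After rounding ($10): Delacroix $21,550; Vance $78,670; Dube $32,210; Ibarra $56,510. Sum = $188,940.
Difference $188,950 − $188,940 = +$10 applied to largest allocation (Vance): Vance becomes $78,680.

Delacroix: $21,550; Vance: $78,680; Dube: $32,210; Ibarra: $56,510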